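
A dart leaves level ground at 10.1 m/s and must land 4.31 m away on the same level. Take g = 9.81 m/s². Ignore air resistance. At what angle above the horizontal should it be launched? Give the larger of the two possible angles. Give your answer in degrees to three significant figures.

From R = (v₀²/g) sin 2θ: sin 2θ = 9.81 × 4.31 / 102.01 = 0.4145.
2θ = 24.49° or 180° − 24.49° = 155.5°, so θ = 12.24° or 77.76°.
The larger angle is 77.76°.

77.8°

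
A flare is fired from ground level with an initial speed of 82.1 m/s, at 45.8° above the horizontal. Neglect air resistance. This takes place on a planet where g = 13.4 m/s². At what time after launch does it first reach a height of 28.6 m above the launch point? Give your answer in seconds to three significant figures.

0.516 s

Horizontal component vₓ = 82.10 cos 45.8° = 57.24 m/s; vertical v_y0 = 82.10 sin 45.8° = 58.86 m/s.
Require v_y0 t − ½ g t² = 28.6, i.e. 6.700 t² − 58.86 t + 28.6 = 0.
t = [58.86 ± √(58.86² − 2·13.4·28.6)] / 13.4 = (58.86 ± 51.94) / 13.4, so t = 0.5163 s or t = 8.269 s.
The first (ascending) time is 0.5163 s.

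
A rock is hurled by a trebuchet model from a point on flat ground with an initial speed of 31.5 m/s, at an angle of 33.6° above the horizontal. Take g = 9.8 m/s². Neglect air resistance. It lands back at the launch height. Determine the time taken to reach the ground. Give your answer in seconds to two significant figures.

3.6 s

Horizontal component vₓ = 31.50 cos 33.6° = 26.24 m/s; vertical v_y0 = 31.50 sin 33.6° = 17.43 m/s.
Time of flight on level ground: T = 2 v_y0 / g = 2 × 17.43 / 9.80 = 3.558 s.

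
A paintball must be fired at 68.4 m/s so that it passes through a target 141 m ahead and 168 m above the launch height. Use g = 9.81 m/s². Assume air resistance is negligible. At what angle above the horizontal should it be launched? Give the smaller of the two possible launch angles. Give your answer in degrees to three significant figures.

Trajectory: y = x tanθ − g x² (1 + tan²θ)/(2v₀²). With x = 141, y = 168, v₀ = 68.4, g = 9.81:
20.84 tan²θ − 141 tanθ + (188.8) = 0.
tanθ = [141 ± √(141² − 4 × 20.84 × (188.8))] / (2 × 20.84) = (141 ± 64.32) / 41.69, giving tanθ = 1.840 or 4.925.
θ = 61.47° or 78.52°; the smaller is 61.47°.

61.5°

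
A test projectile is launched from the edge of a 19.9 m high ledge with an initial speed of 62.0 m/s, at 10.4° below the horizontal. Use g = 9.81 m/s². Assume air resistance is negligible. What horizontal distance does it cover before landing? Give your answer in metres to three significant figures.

71.6 m

Horizontal component vₓ = 62.00 cos 10.4° = 60.98 m/s; vertical v_y0 = −11.19 m/s (downward).
With up positive and y = 0 at the ground: y(t) = 19.9 + (−11.19) t − 4.905 t². Setting y = 0 and taking the positive root: t = [−11.19 + √(11.19² + 2·9.81·19.9)] / 9.81 = (−11.19 + 22.71) / 9.81 = 1.174 s.
Horizontal distance: R = vₓ t = 60.98 × 1.174 = 71.59 m.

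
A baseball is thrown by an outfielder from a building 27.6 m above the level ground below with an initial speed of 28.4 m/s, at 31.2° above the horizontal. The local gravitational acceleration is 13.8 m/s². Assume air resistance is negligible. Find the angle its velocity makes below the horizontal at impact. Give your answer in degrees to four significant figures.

Horizontal component vₓ = 28.40 cos 31.2° = 24.29 m/s; vertical v_y0 = 28.40 sin 31.2° = 14.71 m/s.
Vertical motion (up positive, ground at y = 0): 6.900 t² − (14.71) t − 27.6 = 0, so t = (14.71 + √(14.71² + 2·13.8·27.6)) / 13.8 = (14.71 + 31.28) / 13.8 = 3.332 s.
At impact: v_y = v_y0 − g t = −31.28 m/s; vₓ = 24.29 m/s.
Angle below horizontal: arctan(|v_y|/vₓ) = arctan(31.28/24.29) = 52.16°.

52.16°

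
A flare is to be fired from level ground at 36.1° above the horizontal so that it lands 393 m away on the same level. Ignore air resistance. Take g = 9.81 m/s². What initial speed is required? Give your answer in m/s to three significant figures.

63.6 m/s

From R = (v₀² / g) sin 2θ: v₀ = √(gR / sin 2θ).
v₀ = √(9.81 × 393 / sin 72.20°) = √(3855 / 0.9521) = √4049.2 = 63.63 m/s.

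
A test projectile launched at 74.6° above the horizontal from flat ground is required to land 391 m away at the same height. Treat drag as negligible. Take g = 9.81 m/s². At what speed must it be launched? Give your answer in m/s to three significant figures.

86.6 m/s

From R = (v₀² / g) sin 2θ: v₀ = √(gR / sin 2θ).
v₀ = √(9.81 × 391 / sin 149.2°) = √(3836 / 0.5120) = √7491.0 = 86.55 m/s.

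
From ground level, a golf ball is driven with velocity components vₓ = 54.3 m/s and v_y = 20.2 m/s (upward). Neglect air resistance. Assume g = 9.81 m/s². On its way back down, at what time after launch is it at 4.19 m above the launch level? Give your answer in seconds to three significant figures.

Height y(t) = 20.20 t − 4.905 t² = 4.19 gives 4.905 t² − 20.20 t + 4.19 = 0.
t = [20.20 ± √(20.20² − 2·9.81·4.19)] / 9.81 = (20.20 ± 18.05) / 9.81, so t = 0.2191 s or t = 3.899 s.
The descending-branch root is 3.899 s.

3.90 s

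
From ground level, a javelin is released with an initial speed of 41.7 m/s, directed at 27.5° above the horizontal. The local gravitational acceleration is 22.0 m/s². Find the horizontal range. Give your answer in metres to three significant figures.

64.7 m

Resolve: vₓ = 41.70 cos 27.5° = 36.99 m/s and v_y0 = 41.70 sin 27.5° = 19.25 m/s.
Time aloft: T = 2 v_y0 / g = 2 × 19.25 / 22.0 = 1.750 s.
Range: R = vₓ T = 36.99 × 1.750 = 64.75 m.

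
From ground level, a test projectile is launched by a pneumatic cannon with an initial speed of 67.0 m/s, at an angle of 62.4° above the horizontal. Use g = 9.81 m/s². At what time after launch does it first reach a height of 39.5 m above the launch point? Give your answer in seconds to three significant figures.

0.706 s

Horizontal component vₓ = 67.00 cos 62.4° = 31.04 m/s; vertical v_y0 = 67.00 sin 62.4° = 59.38 m/s.
Height y(t) = 59.38 t − 4.905 t² = 39.5 gives 4.905 t² − 59.38 t + 39.5 = 0.
t = [59.38 ± √(59.38² − 2·9.81·39.5)] / 9.81 = (59.38 ± 52.44) / 9.81, so t = 0.7065 s or t = 11.40 s.
The first (ascending) time is 0.7065 s.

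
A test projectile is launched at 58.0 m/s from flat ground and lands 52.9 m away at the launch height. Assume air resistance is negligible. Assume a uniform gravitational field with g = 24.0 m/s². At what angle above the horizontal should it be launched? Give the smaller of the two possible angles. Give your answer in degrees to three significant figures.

11.1°

From R = (v₀²/g) sin 2θ: sin 2θ = 24.0 × 52.9 / 3364.0 = 0.3774.
2θ = 22.17° or 180° − 22.17° = 157.8°, so θ = 11.09° or 78.91°.
The smaller angle is 11.09°.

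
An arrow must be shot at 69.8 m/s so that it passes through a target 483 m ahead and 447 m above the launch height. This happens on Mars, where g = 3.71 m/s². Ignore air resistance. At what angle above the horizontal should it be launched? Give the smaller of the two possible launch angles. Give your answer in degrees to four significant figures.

Trajectory: y = x tanθ − g x² (1 + tan²θ)/(2v₀²). With x = 483, y = 447, v₀ = 69.8, g = 3.71:
88.82 tan²θ − 483 tanθ + (535.8) = 0.
tanθ = [483 ± √(483² − 4 × 88.82 × (535.8))] / (2 × 88.82) = (483 ± 207.2) / 177.6, giving tanθ = 1.553 or 3.885.
θ = 57.22° or 75.57°; the smaller is 57.22°.

57.22°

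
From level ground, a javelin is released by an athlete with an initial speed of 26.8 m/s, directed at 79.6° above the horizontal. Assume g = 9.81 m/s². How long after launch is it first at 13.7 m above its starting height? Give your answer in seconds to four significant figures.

0.5830 s

vₓ = 26.80 cos 79.6° = 4.838 m/s; v_y0 = 26.80 sin 79.6° = 26.36 m/s.
Height y(t) = 26.36 t − 4.905 t² = 13.7 gives 4.905 t² − 26.36 t + 13.7 = 0.
t = [26.36 ± √(26.36² − 2·9.81·13.7)] / 9.81 = (26.36 ± 20.64) / 9.81, so t = 0.5830 s or t = 4.791 s.
The first (ascending) time is 0.5830 s.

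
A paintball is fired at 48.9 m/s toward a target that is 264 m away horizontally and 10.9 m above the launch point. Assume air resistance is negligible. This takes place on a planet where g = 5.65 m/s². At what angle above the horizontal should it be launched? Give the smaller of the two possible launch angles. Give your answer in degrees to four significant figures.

Trajectory: y = x tanθ − g x² (1 + tan²θ)/(2v₀²). With x = 264, y = 10.9, v₀ = 48.9, g = 5.65:
82.34 tan²θ − 264 tanθ + (93.24) = 0.
tanθ = [264 ± √(264² − 4 × 82.34 × (93.24))] / (2 × 82.34) = (264 ± 197.5) / 164.7, giving tanθ = 0.4041 or 2.802.
θ = 22.00° or 70.36°; the smaller is 22.00°.

22.00°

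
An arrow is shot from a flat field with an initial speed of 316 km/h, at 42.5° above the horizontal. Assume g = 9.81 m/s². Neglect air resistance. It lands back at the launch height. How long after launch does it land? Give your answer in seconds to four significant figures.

12.09 s

Convert: 316 km/h = 316/3.6 = 87.78 m/s.
Resolve: vₓ = 87.78 cos 42.5° = 64.72 m/s and v_y0 = 87.78 sin 42.5° = 59.30 m/s.
It returns to y = 0 when t = 2 v_y0 / g = 2(59.30)/9.81 = 12.09 s.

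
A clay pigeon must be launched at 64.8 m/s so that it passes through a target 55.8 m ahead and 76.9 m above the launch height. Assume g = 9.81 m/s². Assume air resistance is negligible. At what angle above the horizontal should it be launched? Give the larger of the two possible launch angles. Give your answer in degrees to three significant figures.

85.8°

Trajectory: y = x tanθ − g x² (1 + tan²θ)/(2v₀²). With x = 55.8, y = 76.9, v₀ = 64.8, g = 9.81:
3.637 tan²θ − 55.8 tanθ + (80.54) = 0.
tanθ = [55.8 ± √(55.8² − 4 × 3.637 × (80.54))] / (2 × 3.637) = (55.8 ± 44.07) / 7.274, giving tanθ = 1.613 or 13.73.
θ = 58.20° or 85.83°; the larger is 85.83°.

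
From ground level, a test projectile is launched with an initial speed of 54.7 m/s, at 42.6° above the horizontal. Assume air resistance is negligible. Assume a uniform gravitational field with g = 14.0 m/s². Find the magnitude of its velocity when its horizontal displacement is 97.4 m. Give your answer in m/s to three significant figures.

Components: vₓ = 54.70 cos 42.6° = 40.26 m/s, v_y0 = 54.70 sin 42.6° = 37.03 m/s.
At x = 97.4 m, t = x/vₓ = 97.4/40.26 = 2.419 s.
Vertical velocity there: v_y = v_y0 − g t = 37.03 − 14.0 × 2.419 = 3.159 m/s.
Speed: √(vₓ² + v_y²) = √(40.26² + 3.159²) = 40.39 m/s.

40.4 m/s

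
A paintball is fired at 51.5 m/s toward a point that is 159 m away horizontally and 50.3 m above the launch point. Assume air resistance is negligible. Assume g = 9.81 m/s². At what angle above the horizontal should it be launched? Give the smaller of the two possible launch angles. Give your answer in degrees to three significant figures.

Trajectory: y = x tanθ − g x² (1 + tan²θ)/(2v₀²). With x = 159, y = 50.3, v₀ = 51.5, g = 9.81:
46.75 tan²θ − 159 tanθ + (97.05) = 0.
tanθ = [159 ± √(159² − 4 × 46.75 × (97.05))] / (2 × 46.75) = (159 ± 84.44) / 93.51, giving tanθ = 0.7974 or 2.603.
θ = 38.57° or 68.99°; the smaller is 38.57°.

38.6°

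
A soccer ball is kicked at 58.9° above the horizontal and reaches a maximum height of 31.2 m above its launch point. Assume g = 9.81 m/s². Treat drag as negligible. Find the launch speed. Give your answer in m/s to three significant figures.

At the peak v_y = 0, so v_y0 = √(2gH) = √(2 × 9.81 × 31.2) = 24.74 m/s.
v_y0 = v₀ sin θ ⇒ v₀ = 24.74 / sin 58.9° = 28.89 m/s.

28.9 m/s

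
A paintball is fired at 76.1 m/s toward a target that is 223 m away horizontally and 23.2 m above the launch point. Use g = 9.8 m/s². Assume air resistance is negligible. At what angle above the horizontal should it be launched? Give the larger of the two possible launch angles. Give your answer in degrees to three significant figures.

78.7°

Trajectory: y = x tanθ − g x² (1 + tan²θ)/(2v₀²). With x = 223, y = 23.2, v₀ = 76.1, g = 9.80:
42.08 tan²θ − 223 tanθ + (65.28) = 0.
tanθ = [223 ± √(223² − 4 × 42.08 × (65.28))] / (2 × 42.08) = (223 ± 196.8) / 84.15, giving tanθ = 0.3110 or 4.989.
θ = 17.27° or 78.67°; the larger is 78.67°.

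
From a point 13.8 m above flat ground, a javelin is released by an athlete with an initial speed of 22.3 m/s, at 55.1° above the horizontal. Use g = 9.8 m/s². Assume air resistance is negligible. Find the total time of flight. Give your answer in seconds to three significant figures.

4.38 s

Horizontal component vₓ = 22.30 cos 55.1° = 12.76 m/s; vertical v_y0 = 22.30 sin 55.1° = 18.29 m/s.
Vertical motion (up positive, ground at y = 0): 4.900 t² − (18.29) t − 13.8 = 0, so t = (18.29 + √(18.29² + 2·9.80·13.8)) / 9.80 = (18.29 + 24.60) / 9.80 = 4.376 s.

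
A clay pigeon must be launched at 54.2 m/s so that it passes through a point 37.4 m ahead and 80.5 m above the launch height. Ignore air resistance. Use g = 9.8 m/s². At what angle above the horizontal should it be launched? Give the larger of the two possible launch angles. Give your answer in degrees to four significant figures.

85.72°

Trajectory: y = x tanθ − g x² (1 + tan²θ)/(2v₀²). With x = 37.4, y = 80.5, v₀ = 54.2, g = 9.80:
2.333 tan²θ − 37.4 tanθ + (82.83) = 0.
tanθ = [37.4 ± √(37.4² − 4 × 2.333 × (82.83))] / (2 × 2.333) = (37.4 ± 25.01) / 4.666, giving tanθ = 2.654 or 13.38.
θ = 69.36° or 85.72°; the larger is 85.72°.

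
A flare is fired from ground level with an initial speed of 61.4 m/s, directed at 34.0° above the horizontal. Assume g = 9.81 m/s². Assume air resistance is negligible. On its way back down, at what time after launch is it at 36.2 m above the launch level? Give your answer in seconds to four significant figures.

5.707 s

Resolve: vₓ = 61.40 cos 34.0° = 50.90 m/s and v_y0 = 61.40 sin 34.0° = 34.33 m/s.
Set y = v_y0 t − ½ g t² = 36.2: 4.905 t² − 34.33 t + 36.2 = 0.
t = [34.33 ± √(34.33² − 2·9.81·36.2)] / 9.81 = (34.33 ± 21.65) / 9.81, so t = 1.293 s or t = 5.707 s.
The descending-branch root is 5.707 s.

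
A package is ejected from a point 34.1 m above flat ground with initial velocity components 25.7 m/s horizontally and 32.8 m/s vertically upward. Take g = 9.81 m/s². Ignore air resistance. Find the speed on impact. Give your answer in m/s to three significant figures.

49.0 m/s

The projectile lands when y = 34.1 + (32.80) t − ½·9.81·t² = 0. Positive root: t = (32.80 + √(32.80² + 2·9.81·34.1)) / 9.81 = (32.80 + 41.77) / 9.81 = 7.602 s.
Vertical velocity at impact: v_y = v_y0 − g t = 32.80 − 9.81 × 7.602 = −41.77 m/s.
Speed: |v| = √(vₓ² + v_y²) = √(25.70² + 41.77²) = 49.04 m/s.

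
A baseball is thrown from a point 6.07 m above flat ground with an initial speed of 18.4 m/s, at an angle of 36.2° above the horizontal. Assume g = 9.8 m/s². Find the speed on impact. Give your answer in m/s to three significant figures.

Components: vₓ = 18.40 cos 36.2° = 14.85 m/s, v_y0 = 18.40 sin 36.2° = 10.87 m/s.
Vertical motion (up positive, ground at y = 0): 4.900 t² − (10.87) t − 6.07 = 0, so t = (10.87 + √(10.87² + 2·9.80·6.07)) / 9.80 = (10.87 + 15.40) / 9.80 = 2.680 s.
Vertical velocity at impact: v_y = v_y0 − g t = 10.87 − 9.80 × 2.680 = −15.40 m/s.
Speed: |v| = √(vₓ² + v_y²) = √(14.85² + 15.40²) = 21.39 m/s.

21.4 m/s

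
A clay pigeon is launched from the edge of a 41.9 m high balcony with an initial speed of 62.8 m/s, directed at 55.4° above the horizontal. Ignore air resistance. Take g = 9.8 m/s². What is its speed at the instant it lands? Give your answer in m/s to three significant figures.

Resolve: vₓ = 62.80 cos 55.4° = 35.66 m/s and v_y0 = 62.80 sin 55.4° = 51.69 m/s.
Vertical motion (up positive, ground at y = 0): 4.900 t² − (51.69) t − 41.9 = 0, so t = (51.69 + √(51.69² + 2·9.80·41.9)) / 9.80 = (51.69 + 59.11) / 9.80 = 11.31 s.
Vertical velocity at impact: v_y = v_y0 − g t = 51.69 − 9.80 × 11.31 = −59.11 m/s.
Speed: |v| = √(vₓ² + v_y²) = √(35.66² + 59.11²) = 69.03 m/s.

69.0 m/s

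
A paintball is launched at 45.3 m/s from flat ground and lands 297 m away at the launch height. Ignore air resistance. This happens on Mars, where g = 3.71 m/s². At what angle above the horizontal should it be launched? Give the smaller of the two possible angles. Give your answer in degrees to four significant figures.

16.24°

Level-ground range R = v₀² sin(2θ)/g ⇒ sin(2θ) = gR/v₀² = 3.71 × 297 / 45.3² = 0.5370.
2θ = 32.48° or 180° − 32.48° = 147.5°, so θ = 16.24° or 73.76°.
The smaller angle is 16.24°.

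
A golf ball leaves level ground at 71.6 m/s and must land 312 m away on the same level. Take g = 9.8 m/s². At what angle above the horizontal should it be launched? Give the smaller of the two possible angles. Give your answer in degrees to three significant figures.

18.3°

From R = (v₀²/g) sin 2θ: sin 2θ = 9.80 × 312 / 5126.6 = 0.5964.
2θ = 36.61° or 180° − 36.61° = 143.4°, so θ = 18.31° or 71.69°.
The smaller angle is 18.31°.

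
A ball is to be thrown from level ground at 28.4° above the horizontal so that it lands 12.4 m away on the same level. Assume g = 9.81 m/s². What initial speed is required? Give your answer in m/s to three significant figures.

From R = (v₀² / g) sin 2θ: v₀ = √(gR / sin 2θ).
v₀ = √(9.81 × 12.4 / sin 56.80°) = √(121.6 / 0.8368) = √145.37 = 12.06 m/s.

12.1 m/s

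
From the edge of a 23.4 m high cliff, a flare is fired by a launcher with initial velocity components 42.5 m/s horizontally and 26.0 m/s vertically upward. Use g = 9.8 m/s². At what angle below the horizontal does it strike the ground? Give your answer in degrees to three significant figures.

38.4°

With up positive and y = 0 at the ground: y(t) = 23.4 + (26.00) t − 4.900 t². Setting y = 0 and taking the positive root: t = [26.00 + √(26.00² + 2·9.80·23.4)] / 9.80 = (26.00 + 33.68) / 9.80 = 6.090 s.
At impact: v_y = v_y0 − g t = −33.68 m/s; vₓ = 42.50 m/s.
Angle below horizontal: arctan(|v_y|/vₓ) = arctan(33.68/42.50) = 38.40°.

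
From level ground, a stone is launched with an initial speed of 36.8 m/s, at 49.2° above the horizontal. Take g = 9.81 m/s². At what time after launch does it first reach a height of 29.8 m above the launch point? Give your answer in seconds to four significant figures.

1.430 s

Horizontal component vₓ = 36.80 cos 49.2° = 24.05 m/s; vertical v_y0 = 36.80 sin 49.2° = 27.86 m/s.
Set y = v_y0 t − ½ g t² = 29.8: 4.905 t² − 27.86 t + 29.8 = 0.
Quadratic formula: t = (27.86 ± √191.36) / 9.81 = (27.86 ± 13.83) / 9.81 → t = 1.430 s or 4.250 s.
The first (ascending) time is 1.430 s.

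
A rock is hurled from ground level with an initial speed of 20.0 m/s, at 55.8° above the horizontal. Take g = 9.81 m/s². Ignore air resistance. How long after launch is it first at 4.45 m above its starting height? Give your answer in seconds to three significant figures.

0.295 s

Resolve: vₓ = 20.00 cos 55.8° = 11.24 m/s and v_y0 = 20.00 sin 55.8° = 16.54 m/s.
Height y(t) = 16.54 t − 4.905 t² = 4.45 gives 4.905 t² − 16.54 t + 4.45 = 0.
Quadratic formula: t = (16.54 ± √186.32) / 9.81 = (16.54 ± 13.65) / 9.81 → t = 0.2948 s or 3.078 s.
The first (ascending) time is 0.2948 s.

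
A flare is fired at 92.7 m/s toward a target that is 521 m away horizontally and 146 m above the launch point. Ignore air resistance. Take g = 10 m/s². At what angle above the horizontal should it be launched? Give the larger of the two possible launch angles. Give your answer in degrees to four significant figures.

Trajectory: y = x tanθ − g x² (1 + tan²θ)/(2v₀²). With x = 521, y = 146, v₀ = 92.7, g = 10.0:
157.9 tan²θ − 521 tanθ + (303.9) = 0.
tanθ = [521 ± √(521² − 4 × 157.9 × (303.9))] / (2 × 157.9) = (521 ± 281.8) / 315.9, giving tanθ = 0.7572 or 2.542.
θ = 37.13° or 68.52°; the larger is 68.52°.

68.52°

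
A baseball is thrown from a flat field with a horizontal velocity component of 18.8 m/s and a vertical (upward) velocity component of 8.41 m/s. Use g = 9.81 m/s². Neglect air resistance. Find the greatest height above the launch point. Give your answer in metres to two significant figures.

3.6 m

Peak height H = v_y0² / (2g) = 70.728 / 19.62 = 3.605 m.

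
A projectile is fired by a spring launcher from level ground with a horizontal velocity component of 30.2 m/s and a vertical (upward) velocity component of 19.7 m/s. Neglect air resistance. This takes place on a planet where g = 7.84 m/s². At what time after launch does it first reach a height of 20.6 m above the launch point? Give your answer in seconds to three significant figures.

Height y(t) = 19.70 t − 3.920 t² = 20.6 gives 3.920 t² − 19.70 t + 20.6 = 0.
t = [19.70 ± √(19.70² − 2·7.84·20.6)] / 7.84 = (19.70 ± 8.067) / 7.84, so t = 1.484 s or t = 3.542 s.
The first (ascending) time is 1.484 s.

1.48 s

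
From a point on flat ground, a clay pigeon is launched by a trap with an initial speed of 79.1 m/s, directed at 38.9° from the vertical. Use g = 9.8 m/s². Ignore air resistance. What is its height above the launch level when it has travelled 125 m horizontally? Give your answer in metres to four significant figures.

Resolve: vₓ = 79.10 sin 38.9° = 49.67 m/s and v_y0 = 79.10 cos 38.9° = 61.56 m/s.
At x = 125 m, t = x/vₓ = 125/49.67 = 2.517 s.
Height: y = v_y0 t − ½ g t² = 61.56 × 2.517 − 4.900 × 2.517² = 154.9 − 31.03 = 123.9 m.

123.9 m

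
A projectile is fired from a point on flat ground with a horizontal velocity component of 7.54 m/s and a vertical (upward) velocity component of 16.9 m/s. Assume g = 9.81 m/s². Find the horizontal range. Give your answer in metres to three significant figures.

Time aloft: T = 2 v_y0 / g = 2 × 16.90 / 9.81 = 3.445 s.
Horizontal distance R = vₓ T = 7.540 × 3.445 = 25.98 m.

26.0 m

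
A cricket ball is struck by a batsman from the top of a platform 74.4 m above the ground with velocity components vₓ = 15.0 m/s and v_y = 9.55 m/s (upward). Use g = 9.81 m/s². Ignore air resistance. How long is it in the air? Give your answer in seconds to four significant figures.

4.988 s

Vertical motion (up positive, ground at y = 0): 4.905 t² − (9.550) t − 74.4 = 0, so t = (9.550 + √(9.550² + 2·9.81·74.4)) / 9.81 = (9.550 + 39.38) / 9.81 = 4.988 s.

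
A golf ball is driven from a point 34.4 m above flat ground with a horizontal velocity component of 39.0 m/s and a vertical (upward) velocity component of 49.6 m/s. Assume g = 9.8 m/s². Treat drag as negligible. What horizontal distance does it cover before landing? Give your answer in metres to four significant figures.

420.2 m

With up positive and y = 0 at the ground: y(t) = 34.4 + (49.60) t − 4.900 t². Setting y = 0 and taking the positive root: t = [49.60 + √(49.60² + 2·9.80·34.4)] / 9.80 = (49.60 + 55.99) / 9.80 = 10.77 s.
Horizontal distance: R = vₓ t = 39.00 × 10.77 = 420.2 m.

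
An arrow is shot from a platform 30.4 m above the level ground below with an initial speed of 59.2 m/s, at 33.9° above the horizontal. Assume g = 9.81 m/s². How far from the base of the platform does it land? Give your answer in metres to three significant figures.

vₓ = 59.20 cos 33.9° = 49.14 m/s; v_y0 = 59.20 sin 33.9° = 33.02 m/s.
With up positive and y = 0 at the ground: y(t) = 30.4 + (33.02) t − 4.905 t². Setting y = 0 and taking the positive root: t = [33.02 + √(33.02² + 2·9.81·30.4)] / 9.81 = (33.02 + 41.07) / 9.81 = 7.552 s.
Horizontal distance: R = vₓ t = 49.14 × 7.552 = 371.1 m.

371 m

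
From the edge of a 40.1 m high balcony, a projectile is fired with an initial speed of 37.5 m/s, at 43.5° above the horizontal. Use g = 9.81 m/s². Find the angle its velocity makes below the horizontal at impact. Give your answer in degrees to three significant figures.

54.5°

vₓ = 37.50 cos 43.5° = 27.20 m/s; v_y0 = 37.50 sin 43.5° = 25.81 m/s.
Vertical motion (up positive, ground at y = 0): 4.905 t² − (25.81) t − 40.1 = 0, so t = (25.81 + √(25.81² + 2·9.81·40.1)) / 9.81 = (25.81 + 38.12) / 9.81 = 6.517 s.
At impact: v_y = v_y0 − g t = −38.12 m/s; vₓ = 27.20 m/s.
Angle below horizontal: arctan(|v_y|/vₓ) = arctan(38.12/27.20) = 54.49°.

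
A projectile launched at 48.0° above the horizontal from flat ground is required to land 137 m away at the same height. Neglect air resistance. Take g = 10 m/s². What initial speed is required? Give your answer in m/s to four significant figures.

On level ground R = v₀² sin 2θ / g ⇒ v₀ = √(gR / sin 2θ).
v₀ = √(10.0 × 137 / sin 96.00°) = √(1370 / 0.9945) = √1377.5 = 37.12 m/s.

37.12 m/s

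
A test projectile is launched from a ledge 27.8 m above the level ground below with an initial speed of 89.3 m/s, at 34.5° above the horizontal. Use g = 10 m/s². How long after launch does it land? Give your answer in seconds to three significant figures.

10.6 s

Resolve: vₓ = 89.30 cos 34.5° = 73.59 m/s and v_y0 = 89.30 sin 34.5° = 50.58 m/s.
The projectile lands when y = 27.8 + (50.58) t − ½·10.0·t² = 0. Positive root: t = (50.58 + √(50.58² + 2·10.0·27.8)) / 10.0 = (50.58 + 55.81) / 10.0 = 10.64 s.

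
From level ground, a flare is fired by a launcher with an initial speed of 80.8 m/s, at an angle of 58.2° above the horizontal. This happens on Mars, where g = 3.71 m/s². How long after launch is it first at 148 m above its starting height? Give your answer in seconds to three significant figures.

2.30 s

Resolve: vₓ = 80.80 cos 58.2° = 42.58 m/s and v_y0 = 80.80 sin 58.2° = 68.67 m/s.
Set y = v_y0 t − ½ g t² = 148: 1.855 t² − 68.67 t + 148 = 0.
Quadratic formula: t = (68.67 ± √3617.6) / 3.71 = (68.67 ± 60.15) / 3.71 → t = 2.298 s or 34.72 s.
The first (ascending) time is 2.298 s.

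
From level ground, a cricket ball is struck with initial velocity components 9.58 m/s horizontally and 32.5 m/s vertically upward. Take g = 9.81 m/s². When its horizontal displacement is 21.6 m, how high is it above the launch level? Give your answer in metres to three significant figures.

Time to reach x = 21.6 m: t = x/vₓ = 21.6/9.580 = 2.255 s.
Height: y = v_y0 t − ½ g t² = 32.50 × 2.255 − 4.905 × 2.255² = 73.28 − 24.94 = 48.34 m.

48.3 m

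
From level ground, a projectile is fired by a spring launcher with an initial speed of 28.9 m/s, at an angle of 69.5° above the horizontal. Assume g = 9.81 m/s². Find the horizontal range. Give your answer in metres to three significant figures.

55.9 m

vₓ = 28.90 cos 69.5° = 10.12 m/s; v_y0 = 28.90 sin 69.5° = 27.07 m/s.
Time aloft: T = 2 v_y0 / g = 2 × 27.07 / 9.81 = 5.519 s.
Range: R = vₓ T = 10.12 × 5.519 = 55.86 m.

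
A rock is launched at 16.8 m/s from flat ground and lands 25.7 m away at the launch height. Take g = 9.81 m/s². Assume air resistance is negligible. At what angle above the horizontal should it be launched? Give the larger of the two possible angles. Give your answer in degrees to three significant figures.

58.4°

From R = (v₀²/g) sin 2θ: sin 2θ = 9.81 × 25.7 / 282.24 = 0.8933.
2θ = 63.29° or 180° − 63.29° = 116.7°, so θ = 31.64° or 58.36°.
The larger angle is 58.36°.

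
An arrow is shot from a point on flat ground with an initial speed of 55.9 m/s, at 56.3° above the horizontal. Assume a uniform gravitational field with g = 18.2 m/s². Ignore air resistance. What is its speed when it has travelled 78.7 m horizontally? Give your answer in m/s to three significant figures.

31.0 m/s

Resolve: vₓ = 55.90 cos 56.3° = 31.02 m/s and v_y0 = 55.90 sin 56.3° = 46.51 m/s.
Time to reach x = 78.7 m: t = x/vₓ = 78.7/31.02 = 2.537 s.
Vertical velocity there: v_y = v_y0 − g t = 46.51 − 18.2 × 2.537 = 0.3253 m/s.
Speed: √(vₓ² + v_y²) = √(31.02² + 0.3253²) = 31.02 m/s.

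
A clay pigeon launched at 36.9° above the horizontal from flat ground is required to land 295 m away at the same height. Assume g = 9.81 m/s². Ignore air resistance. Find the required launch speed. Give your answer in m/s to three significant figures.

54.9 m/s

Level-ground range: R = v₀² sin(2θ)/g, so v₀ = √(gR / sin 2θ).
v₀ = √(9.81 × 295 / sin 73.80°) = √(2894 / 0.9603) = √3013.6 = 54.90 m/s.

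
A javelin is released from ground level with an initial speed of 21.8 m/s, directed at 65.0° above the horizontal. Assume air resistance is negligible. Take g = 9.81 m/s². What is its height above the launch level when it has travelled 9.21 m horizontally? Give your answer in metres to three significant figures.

Horizontal component vₓ = 21.80 cos 65.0° = 9.213 m/s; vertical v_y0 = 21.80 sin 65.0° = 19.76 m/s.
Time to reach x = 9.21 m: t = x/vₓ = 9.21/9.213 = 0.9997 s.
Height: y = v_y0 t − ½ g t² = 19.76 × 0.9997 − 4.905 × 0.9997² = 19.75 − 4.902 = 14.85 m.

14.8 m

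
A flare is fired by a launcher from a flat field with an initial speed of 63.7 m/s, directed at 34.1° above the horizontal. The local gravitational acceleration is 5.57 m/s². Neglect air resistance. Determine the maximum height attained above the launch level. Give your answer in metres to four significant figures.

114.5 m

vₓ = 63.70 cos 34.1° = 52.75 m/s; v_y0 = 63.70 sin 34.1° = 35.71 m/s.
Peak height H = v_y0² / (2g) = 1275.4 / 11.14 = 114.5 m.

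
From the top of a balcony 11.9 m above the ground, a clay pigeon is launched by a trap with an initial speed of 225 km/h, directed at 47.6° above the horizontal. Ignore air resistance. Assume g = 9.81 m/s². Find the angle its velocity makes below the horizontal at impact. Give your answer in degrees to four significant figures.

49.08°

Convert: 225 km/h = 225/3.6 = 62.50 m/s.
Resolve: vₓ = 62.50 cos 47.6° = 42.14 m/s and v_y0 = 62.50 sin 47.6° = 46.15 m/s.
With up positive and y = 0 at the ground: y(t) = 11.9 + (46.15) t − 4.905 t². Setting y = 0 and taking the positive root: t = [46.15 + √(46.15² + 2·9.81·11.9)] / 9.81 = (46.15 + 48.62) / 9.81 = 9.661 s.
At impact: v_y = v_y0 − g t = −48.62 m/s; vₓ = 42.14 m/s.
Angle below horizontal: arctan(|v_y|/vₓ) = arctan(48.62/42.14) = 49.08°.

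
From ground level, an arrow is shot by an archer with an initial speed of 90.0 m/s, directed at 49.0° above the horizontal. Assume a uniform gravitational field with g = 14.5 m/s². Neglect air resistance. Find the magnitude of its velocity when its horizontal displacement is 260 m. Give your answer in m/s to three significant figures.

Resolve: vₓ = 90.00 cos 49.0° = 59.05 m/s and v_y0 = 90.00 sin 49.0° = 67.92 m/s.
At x = 260 m, t = x/vₓ = 260/59.05 = 4.403 s.
Vertical velocity there: v_y = v_y0 − g t = 67.92 − 14.5 × 4.403 = 4.075 m/s.
Speed: √(vₓ² + v_y²) = √(59.05² + 4.075²) = 59.19 m/s.

59.2 m/s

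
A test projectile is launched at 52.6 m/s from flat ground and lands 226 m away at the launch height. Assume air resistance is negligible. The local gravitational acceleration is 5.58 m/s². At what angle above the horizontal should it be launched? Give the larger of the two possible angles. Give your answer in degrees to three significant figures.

R = v₀² sin 2θ / g gives sin 2θ = gR/v₀² = 5.58·226/52.6² = 0.4558.
2θ = 27.12° or 180° − 27.12° = 152.9°, so θ = 13.56° or 76.44°.
The larger angle is 76.44°.

76.4°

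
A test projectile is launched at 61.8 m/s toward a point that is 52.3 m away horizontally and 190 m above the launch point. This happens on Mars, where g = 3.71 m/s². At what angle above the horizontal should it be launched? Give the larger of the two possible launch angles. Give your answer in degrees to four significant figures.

Trajectory: y = x tanθ − g x² (1 + tan²θ)/(2v₀²). With x = 52.3, y = 190, v₀ = 61.8, g = 3.71:
1.329 tan²θ − 52.3 tanθ + (191.3) = 0.
tanθ = [52.3 ± √(52.3² − 4 × 1.329 × (191.3))] / (2 × 1.329) = (52.3 ± 41.46) / 2.657, giving tanθ = 4.081 or 35.29.
θ = 76.23° or 88.38°; the larger is 88.38°.

88.38°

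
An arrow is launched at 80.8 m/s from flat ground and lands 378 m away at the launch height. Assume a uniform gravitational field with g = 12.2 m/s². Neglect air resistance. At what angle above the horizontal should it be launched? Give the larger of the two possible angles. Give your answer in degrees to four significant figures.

From R = (v₀²/g) sin 2θ: sin 2θ = 12.2 × 378 / 6528.6 = 0.7064.
2θ = 44.94° or 180° − 44.94° = 135.1°, so θ = 22.47° or 67.53°.
The larger angle is 67.53°.

67.53°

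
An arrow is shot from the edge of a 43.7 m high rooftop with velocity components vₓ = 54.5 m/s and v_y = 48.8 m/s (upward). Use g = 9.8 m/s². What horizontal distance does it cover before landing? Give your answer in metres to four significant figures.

587.8 m

The projectile lands when y = 43.7 + (48.80) t − ½·9.80·t² = 0. Positive root: t = (48.80 + √(48.80² + 2·9.80·43.7)) / 9.80 = (48.80 + 56.90) / 9.80 = 10.79 s.
Horizontal distance: R = vₓ t = 54.50 × 10.79 = 587.8 m.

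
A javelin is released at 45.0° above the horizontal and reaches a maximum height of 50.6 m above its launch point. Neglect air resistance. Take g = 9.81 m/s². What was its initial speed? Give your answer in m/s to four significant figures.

44.56 m/s

At the peak v_y = 0, so v_y0 = √(2gH) = √(2 × 9.81 × 50.6) = 31.51 m/s.
v_y0 = v₀ sin θ ⇒ v₀ = 31.51 / sin 45.0° = 44.56 m/s.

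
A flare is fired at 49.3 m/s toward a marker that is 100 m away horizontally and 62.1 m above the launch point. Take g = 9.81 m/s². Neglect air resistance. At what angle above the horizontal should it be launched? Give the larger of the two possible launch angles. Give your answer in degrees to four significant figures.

Trajectory: y = x tanθ − g x² (1 + tan²θ)/(2v₀²). With x = 100, y = 62.1, v₀ = 49.3, g = 9.81:
20.18 tan²θ − 100 tanθ + (82.28) = 0.
tanθ = [100 ± √(100² − 4 × 20.18 × (82.28))] / (2 × 20.18) = (100 ± 57.95) / 40.36, giving tanθ = 1.042 or 3.913.
θ = 46.18° or 75.67°; the larger is 75.67°.

75.67°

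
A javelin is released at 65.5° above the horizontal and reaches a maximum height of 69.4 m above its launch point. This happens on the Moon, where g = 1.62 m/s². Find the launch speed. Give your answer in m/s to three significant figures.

16.5 m/s

At the peak v_y = 0, so v_y0 = √(2gH) = √(2 × 1.62 × 69.4) = 15.00 m/s.
v_y0 = v₀ sin θ ⇒ v₀ = 15.00 / sin 65.5° = 16.48 m/s.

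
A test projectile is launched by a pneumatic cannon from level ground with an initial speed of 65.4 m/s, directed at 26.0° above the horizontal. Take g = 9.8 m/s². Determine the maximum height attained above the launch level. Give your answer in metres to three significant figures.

41.9 m

vₓ = 65.40 cos 26.0° = 58.78 m/s; v_y0 = 65.40 sin 26.0° = 28.67 m/s.
Peak height H = v_y0² / (2g) = 821.94 / 19.60 = 41.94 m.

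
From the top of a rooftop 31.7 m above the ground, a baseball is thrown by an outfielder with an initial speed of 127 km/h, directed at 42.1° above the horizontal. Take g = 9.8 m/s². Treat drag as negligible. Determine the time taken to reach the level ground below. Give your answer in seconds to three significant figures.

5.92 s

Convert: 127 km/h = 127/3.6 = 35.28 m/s.
Components: vₓ = 35.28 cos 42.1° = 26.18 m/s, v_y0 = 35.28 sin 42.1° = 23.65 m/s.
Vertical motion (up positive, ground at y = 0): 4.900 t² − (23.65) t − 31.7 = 0, so t = (23.65 + √(23.65² + 2·9.80·31.7)) / 9.80 = (23.65 + 34.36) / 9.80 = 5.920 s.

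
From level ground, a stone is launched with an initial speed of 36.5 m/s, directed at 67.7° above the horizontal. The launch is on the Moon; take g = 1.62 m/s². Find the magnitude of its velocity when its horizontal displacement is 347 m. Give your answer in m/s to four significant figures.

Components: vₓ = 36.50 cos 67.7° = 13.85 m/s, v_y0 = 36.50 sin 67.7° = 33.77 m/s.
x = vₓ t ⇒ t = 347/13.85 = 25.05 s.
Vertical velocity there: v_y = v_y0 − g t = 33.77 − 1.62 × 25.05 = −6.817 m/s.
Speed: √(vₓ² + v_y²) = √(13.85² + 6.817²) = 15.44 m/s.

15.44 m/s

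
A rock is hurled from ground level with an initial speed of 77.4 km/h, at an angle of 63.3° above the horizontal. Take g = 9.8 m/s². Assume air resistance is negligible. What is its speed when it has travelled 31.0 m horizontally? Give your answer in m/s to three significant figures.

Convert: 77.4 km/h = 77.4/3.6 = 21.50 m/s.
Components: vₓ = 21.50 cos 63.3° = 9.660 m/s, v_y0 = 21.50 sin 63.3° = 19.21 m/s.
Time to reach x = 31.0 m: t = x/vₓ = 31.0/9.660 = 3.209 s.
Vertical velocity there: v_y = v_y0 − g t = 19.21 − 9.80 × 3.209 = −12.24 m/s.
Speed: √(vₓ² + v_y²) = √(9.660² + 12.24²) = 15.59 m/s.

15.6 m/s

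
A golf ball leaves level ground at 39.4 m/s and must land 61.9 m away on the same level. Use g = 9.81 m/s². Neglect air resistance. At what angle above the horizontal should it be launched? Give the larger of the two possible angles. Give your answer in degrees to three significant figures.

78.5°

R = v₀² sin 2θ / g gives sin 2θ = gR/v₀² = 9.81·61.9/39.4² = 0.3912.
2θ = 23.03° or 180° − 23.03° = 157.0°, so θ = 11.51° or 78.49°.
The larger angle is 78.49°.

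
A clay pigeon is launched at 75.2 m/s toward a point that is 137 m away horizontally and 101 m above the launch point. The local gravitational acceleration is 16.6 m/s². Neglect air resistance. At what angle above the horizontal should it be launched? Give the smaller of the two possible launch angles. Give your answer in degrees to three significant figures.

51.5°

Trajectory: y = x tanθ − g x² (1 + tan²θ)/(2v₀²). With x = 137, y = 101, v₀ = 75.2, g = 16.6:
27.55 tan²θ − 137 tanθ + (128.5) = 0.
tanθ = [137 ± √(137² − 4 × 27.55 × (128.5))] / (2 × 27.55) = (137 ± 67.85) / 55.10, giving tanθ = 1.255 or 3.718.
θ = 51.45° or 74.95°; the smaller is 51.45°.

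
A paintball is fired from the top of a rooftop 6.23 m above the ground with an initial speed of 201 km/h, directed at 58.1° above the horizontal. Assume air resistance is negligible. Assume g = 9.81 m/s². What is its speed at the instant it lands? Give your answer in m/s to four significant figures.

56.92 m/s

Convert: 201 km/h = 201/3.6 = 55.83 m/s.
Resolve: vₓ = 55.83 cos 58.1° = 29.50 m/s and v_y0 = 55.83 sin 58.1° = 47.40 m/s.
The projectile lands when y = 6.23 + (47.40) t − ½·9.81·t² = 0. Positive root: t = (47.40 + √(47.40² + 2·9.81·6.23)) / 9.81 = (47.40 + 48.67) / 9.81 = 9.793 s.
Vertical velocity at impact: v_y = v_y0 − g t = 47.40 − 9.81 × 9.793 = −48.67 m/s.
Speed: |v| = √(vₓ² + v_y²) = √(29.50² + 48.67²) = 56.92 m/s.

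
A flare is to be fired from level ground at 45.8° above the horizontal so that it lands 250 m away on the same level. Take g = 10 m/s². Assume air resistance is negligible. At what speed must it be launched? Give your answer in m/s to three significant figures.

On level ground R = v₀² sin 2θ / g ⇒ v₀ = √(gR / sin 2θ).
v₀ = √(10.0 × 250 / sin 91.60°) = √(2500 / 0.9996) = √2501.0 = 50.01 m/s.

50.0 m/s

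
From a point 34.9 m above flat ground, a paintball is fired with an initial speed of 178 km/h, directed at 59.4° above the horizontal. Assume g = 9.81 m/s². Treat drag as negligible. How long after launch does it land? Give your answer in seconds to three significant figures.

Convert: 178 km/h = 178/3.6 = 49.44 m/s.
Components: vₓ = 49.44 cos 59.4° = 25.17 m/s, v_y0 = 49.44 sin 59.4° = 42.56 m/s.
With up positive and y = 0 at the ground: y(t) = 34.9 + (42.56) t − 4.905 t². Setting y = 0 and taking the positive root: t = [42.56 + √(42.56² + 2·9.81·34.9)] / 9.81 = (42.56 + 49.96) / 9.81 = 9.431 s.

9.43 s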